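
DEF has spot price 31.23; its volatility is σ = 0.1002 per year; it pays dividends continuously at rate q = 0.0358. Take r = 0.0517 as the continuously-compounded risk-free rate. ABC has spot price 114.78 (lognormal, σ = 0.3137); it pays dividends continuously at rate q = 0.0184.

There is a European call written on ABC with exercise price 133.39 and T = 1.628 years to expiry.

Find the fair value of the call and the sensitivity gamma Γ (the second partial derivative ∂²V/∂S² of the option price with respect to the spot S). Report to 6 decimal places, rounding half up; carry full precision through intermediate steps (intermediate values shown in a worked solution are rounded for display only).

σ√T = 0.3137·√1.628 = 0.400260
d₁ = (ln(S/K) + (r−q+σ²/2)T) / (σ√T) = (ln(114.78/133.39) + (0.0517−0.0184+0.3137²/2)·1.628) / 0.400260 = (-0.150260 + 0.134316) / 0.400260 = -0.039833
d₂ = d₁ − σ√T = -0.039833 − 0.400260 = -0.440093
e^{−rT} = 0.919277
e^{−qT} = 0.970489
N(d₁) = 0.484113,  N(d₂) = 0.329935
Call price V = S·e^{−qT}·N(d₁) − K·e^{−rT}·N(d₂) = 53.926670 − 40.457407 = 13.469263
φ(d₁) = (1/√(2π))·e^{−d₁²/2} = 0.398626
Γ = e^{−qT}·φ(d₁) / (S·σ·√T) = 0.008421

price = 13.469263
Γ = 0.008421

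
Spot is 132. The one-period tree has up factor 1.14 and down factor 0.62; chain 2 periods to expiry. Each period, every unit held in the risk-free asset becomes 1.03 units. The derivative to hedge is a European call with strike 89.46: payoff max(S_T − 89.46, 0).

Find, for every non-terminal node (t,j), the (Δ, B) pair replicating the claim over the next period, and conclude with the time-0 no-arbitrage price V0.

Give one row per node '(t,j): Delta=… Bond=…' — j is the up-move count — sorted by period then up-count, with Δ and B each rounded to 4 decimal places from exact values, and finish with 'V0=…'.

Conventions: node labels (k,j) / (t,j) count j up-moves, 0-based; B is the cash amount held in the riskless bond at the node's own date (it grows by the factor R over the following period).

(0,0): Delta=0.8841 Bond=-67.3991
(1,0): Delta=0.0902 Bond=-4.4423
(1,1): Delta=1.0000 Bond=-86.8544
V0=49.3085

The replicating-portfolio and risk-neutral prices coincide; use p* = (1.03−0.62)/(1.14−0.62) = 0.7885 for the latter.
Payoffs at expiry: V(2,0)=0.0000, V(2,1)=3.8376, V(2,2)=82.0872
Node (1,0) S=81.8400: V=(p*·3.8376+(1−p*)·0.0000)/1.03=2.9377; Δ=(3.8376−0.0000)/(93.2976−50.7408)=0.0902; B=V−Δ·S=-4.4423
Node (1,1) S=150.4800: V=(p*·82.0872+(1−p*)·3.8376)/1.03=63.6256; Δ=(82.0872−3.8376)/(171.5472−93.2976)=1.0000; B=V−Δ·S=-86.8544
Node (0,0) S=132.0000: V=(p*·63.6256+(1−p*)·2.9377)/1.03=49.3085; Δ=(63.6256−2.9377)/(150.4800−81.8400)=0.8841; B=V−Δ·S=-67.3991
As a check, the time-0 holding Δ(0,0)·S0 + B(0,0) comes to 49.3085 — exactly V0.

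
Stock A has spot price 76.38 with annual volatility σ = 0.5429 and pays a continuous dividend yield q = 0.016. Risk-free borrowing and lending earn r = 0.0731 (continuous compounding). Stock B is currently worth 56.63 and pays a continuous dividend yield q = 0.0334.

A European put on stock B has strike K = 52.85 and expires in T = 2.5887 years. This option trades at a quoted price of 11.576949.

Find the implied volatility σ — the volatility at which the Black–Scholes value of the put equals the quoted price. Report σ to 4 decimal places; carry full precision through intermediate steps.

sigma = 0.5148

At σ = 0.5148 the Black–Scholes value reproduces the quote:
σ√T = 0.5148·√2.5887 = 0.828284
d₁ = (ln(S/K) + (r−q+σ²/2)T) / (σ√T) = (ln(56.63/52.85) + (0.0731−0.0334+0.5148²/2)·2.5887) / 0.828284 = (0.069081 + 0.445799) / 0.828284 = 0.621622
d₂ = d₁ − σ√T = 0.621622 − 0.828284 = -0.206662
e^{−rT} = 0.827593
e^{−qT} = 0.917170
N(−d₁) = 0.267095,  N(−d₂) = 0.581863
V = K·e^{−rT}·N(−d₂) − S·e^{−qT}·N(−d₁) = 25.449691 − 13.872742 = 11.576949 (the observed quote) — the price is monotone increasing in volatility, hence this σ is the only solution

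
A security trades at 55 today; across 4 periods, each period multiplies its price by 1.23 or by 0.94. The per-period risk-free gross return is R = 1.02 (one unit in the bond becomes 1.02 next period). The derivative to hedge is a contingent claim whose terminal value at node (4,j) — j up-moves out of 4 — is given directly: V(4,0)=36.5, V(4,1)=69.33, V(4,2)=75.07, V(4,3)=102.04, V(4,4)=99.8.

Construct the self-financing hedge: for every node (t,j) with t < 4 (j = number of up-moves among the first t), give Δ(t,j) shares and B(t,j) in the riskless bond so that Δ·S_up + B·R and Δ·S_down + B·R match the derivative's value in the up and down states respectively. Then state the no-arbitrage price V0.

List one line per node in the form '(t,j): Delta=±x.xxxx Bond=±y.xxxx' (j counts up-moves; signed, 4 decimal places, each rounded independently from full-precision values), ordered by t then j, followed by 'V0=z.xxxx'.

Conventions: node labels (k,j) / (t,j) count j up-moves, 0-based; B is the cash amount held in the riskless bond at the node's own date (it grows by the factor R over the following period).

(0,0): Delta=1.1443 Bond=-3.9563
(1,0): Delta=1.3822 Bond=-16.3357
(1,1): Delta=0.6670 Bond=28.2530
(2,0): Delta=1.7639 Bond=-35.2122
(2,1): Delta=0.6165 Bond=32.0306
(2,2): Delta=0.7684 Bond=20.3852
(3,0): Delta=2.4781 Bond=-68.5436
(3,1): Delta=0.3311 Bond=49.7299
(3,2): Delta=1.1890 Bond=-12.1078
(3,3): Delta=-0.0755 Bond=107.1575
V0=58.9806

Risk-neutral probability p* = (R−d)/(u−d) = (1.02−0.94)/(1.23−0.94) = 0.2759.
Payoffs at expiry: V(4,0)=36.5000, V(4,1)=69.3300, V(4,2)=75.0700, V(4,3)=102.0400, V(4,4)=99.8000
  t=3,j=0: stock 45.6821 → up 56.1890 (V=69.3300), down 42.9412 (V=36.5000). Price 44.6633; hedge Δ=2.4781, bond B=-68.5436.
  t=3,j=1: stock 59.7755 → up 73.5239 (V=75.0700), down 56.1890 (V=69.3300). Price 69.5230; hedge Δ=0.3311, bond B=49.7299.
  t=3,j=2: stock 78.2169 → up 96.2068 (V=102.0400), down 73.5239 (V=75.0700). Price 80.8922; hedge Δ=1.1890, bond B=-12.1078.
  t=3,j=3: stock 102.3477 → up 125.8877 (V=99.8000), down 96.2068 (V=102.0400). Price 99.4334; hedge Δ=-0.0755, bond B=107.1575.
  t=2,j=0: stock 48.5980 → up 59.7755 (V=69.5230), down 45.6821 (V=44.6633). Price 50.5109; hedge Δ=1.7639, bond B=-35.2122.
  t=2,j=1: stock 63.5910 → up 78.2169 (V=80.8922), down 59.7755 (V=69.5230). Price 71.2346; hedge Δ=0.6165, bond B=32.0306.
  t=2,j=2: stock 83.2095 → up 102.3477 (V=99.4334), down 78.2169 (V=80.8922). Price 84.3206; hedge Δ=0.7684, bond B=20.3852.
  t=1,j=0: stock 51.7000 → up 63.5910 (V=71.2346), down 48.5980 (V=50.5109). Price 55.1253; hedge Δ=1.3822, bond B=-16.3357.
  t=1,j=1: stock 67.6500 → up 83.2095 (V=84.3206), down 63.5910 (V=71.2346). Price 73.3770; hedge Δ=0.6670, bond B=28.2530.
  t=0,j=0: stock 55.0000 → up 67.6500 (V=73.3770), down 51.7000 (V=55.1253). Price 58.9806; hedge Δ=1.1443, bond B=-3.9563.
As a check, the time-0 holding Δ(0,0)·S0 + B(0,0) comes to 58.9806 — exactly V0.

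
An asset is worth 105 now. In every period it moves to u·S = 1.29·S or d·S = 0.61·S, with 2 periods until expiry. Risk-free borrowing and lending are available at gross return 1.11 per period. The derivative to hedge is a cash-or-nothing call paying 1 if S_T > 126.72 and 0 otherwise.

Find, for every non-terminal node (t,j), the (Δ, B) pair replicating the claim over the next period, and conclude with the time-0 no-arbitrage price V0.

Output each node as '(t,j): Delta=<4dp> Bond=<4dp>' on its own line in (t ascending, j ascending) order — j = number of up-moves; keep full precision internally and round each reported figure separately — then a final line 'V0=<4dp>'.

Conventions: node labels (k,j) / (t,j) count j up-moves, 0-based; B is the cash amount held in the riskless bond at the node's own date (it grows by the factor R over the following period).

(0,0): Delta=0.0093 Bond=-0.5353
(1,0): Delta=0.0000 Bond=0.0000
(1,1): Delta=0.0109 Bond=-0.8082
V0=0.4388

Arbitrage-free pricing uses the up-move probability p* = (R−d)/(u−d) = 0.7353, discounting each step at R = 1.11.
At maturity the claim pays: V(2,0)=0.0000, V(2,1)=0.0000, V(2,2)=1.0000
  t=1,j=0: stock 64.0500 → up 82.6245 (V=0.0000), down 39.0705 (V=0.0000). Price 0.0000; hedge Δ=0.0000, bond B=0.0000.
  t=1,j=1: stock 135.4500 → up 174.7305 (V=1.0000), down 82.6245 (V=0.0000). Price 0.6624; hedge Δ=0.0109, bond B=-0.8082.
  t=0,j=0: stock 105.0000 → up 135.4500 (V=0.6624), down 64.0500 (V=0.0000). Price 0.4388; hedge Δ=0.0093, bond B=-0.5353.
Sanity check at the root: Δ(0,0)·S0 + B(0,0) reproduces V0 = 0.4388.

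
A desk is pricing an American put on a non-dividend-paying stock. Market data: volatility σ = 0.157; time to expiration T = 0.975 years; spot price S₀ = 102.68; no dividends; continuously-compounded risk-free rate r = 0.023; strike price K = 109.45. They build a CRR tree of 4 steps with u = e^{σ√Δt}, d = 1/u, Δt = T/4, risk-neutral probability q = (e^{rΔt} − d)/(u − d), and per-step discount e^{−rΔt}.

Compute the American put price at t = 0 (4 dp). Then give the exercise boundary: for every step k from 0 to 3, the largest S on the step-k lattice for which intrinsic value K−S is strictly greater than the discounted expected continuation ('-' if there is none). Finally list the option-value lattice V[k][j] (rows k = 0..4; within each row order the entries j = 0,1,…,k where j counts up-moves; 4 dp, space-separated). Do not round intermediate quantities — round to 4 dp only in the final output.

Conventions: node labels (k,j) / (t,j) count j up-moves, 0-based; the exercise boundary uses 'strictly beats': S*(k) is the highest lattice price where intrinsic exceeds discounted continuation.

Δt=0.24375, u=1.08060, d=0.92542, q=0.51686, disc=e^(-rΔt)=0.99441
k=4 terminal: V=max(K-S,0) → 34.1434 21.5155 6.7700 0.0000 0.0000
k=3: j=0 S=81.3759 intr=28.0741 cont=27.4622 V=28.0741[EX]; j=1 S=95.0217 intr=14.4283 cont=13.8165 V=14.4283[EX]; j=2 S=110.9556 intr=0.0000 cont=3.2526 V=3.2526[hold]; j=3 S=129.5614 intr=0.0000 cont=0.0000 V=0.0000[hold]  S*(3)=95.0217
k=2: j=0 S=87.9345 intr=21.5155 cont=20.9036 V=21.5155[EX]; j=1 S=102.6800 intr=6.7700 cont=8.6037 V=8.6037[hold]; j=2 S=119.8981 intr=0.0000 cont=1.5627 V=1.5627[hold]  S*(2)=87.9345
k=1: j=0 S=95.0217 intr=14.4283 cont=14.7589 V=14.7589[hold]; j=1 S=110.9556 intr=0.0000 cont=4.9367 V=4.9367[hold]  S*(1)=-
k=0: j=0 S=102.6800 intr=6.7700 cont=9.6281 V=9.6281[hold]  S*(0)=-

price = 9.6281
boundary = - - 87.9345 95.0217
tree:
9.6281
14.7589 4.9367
21.5155 8.6037 1.5627
28.0741 14.4283 3.2526 0.0000
34.1434 21.5155 6.7700 0.0000 0.0000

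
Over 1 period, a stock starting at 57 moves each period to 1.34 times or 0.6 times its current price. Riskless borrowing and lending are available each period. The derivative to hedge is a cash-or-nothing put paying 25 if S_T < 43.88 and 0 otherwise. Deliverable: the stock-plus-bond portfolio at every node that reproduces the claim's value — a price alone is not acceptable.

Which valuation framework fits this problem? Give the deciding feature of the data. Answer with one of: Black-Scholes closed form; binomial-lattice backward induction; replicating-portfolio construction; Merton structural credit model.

framework: replicating-portfolio construction

Key observation: the mandate to exhibit the hedge at every date and state singles out the replicating-portfolio construction on the 1-period tree with factors 1.34 and 0.6 from 57.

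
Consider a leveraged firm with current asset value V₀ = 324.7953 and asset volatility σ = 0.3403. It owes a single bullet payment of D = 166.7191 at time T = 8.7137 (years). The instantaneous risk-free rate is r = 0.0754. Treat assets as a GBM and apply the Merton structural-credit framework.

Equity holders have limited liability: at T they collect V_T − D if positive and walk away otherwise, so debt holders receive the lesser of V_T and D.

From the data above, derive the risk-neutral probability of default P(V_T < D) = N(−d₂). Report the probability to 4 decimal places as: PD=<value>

With assets at 324.7953 and a single debt payment of 166.7191 at 8.7137 years:
d₁ = [ln(V₀/D) + (r + σ²/2)T] / (σ√T)
   = [ln(324.7953/166.7191) + (0.0754 + 0.5·0.3403²)·8.7137] / (0.3403·√8.7137)
   = [0.666885 + 1.161554] / 1.004531 = 1.820192
d₂ = d₁ − σ√T = 1.820192 − 1.004531 = 0.815661
risk-neutral PD = N(−d₂) = N(-0.815661) = 0.207347

PD=0.2073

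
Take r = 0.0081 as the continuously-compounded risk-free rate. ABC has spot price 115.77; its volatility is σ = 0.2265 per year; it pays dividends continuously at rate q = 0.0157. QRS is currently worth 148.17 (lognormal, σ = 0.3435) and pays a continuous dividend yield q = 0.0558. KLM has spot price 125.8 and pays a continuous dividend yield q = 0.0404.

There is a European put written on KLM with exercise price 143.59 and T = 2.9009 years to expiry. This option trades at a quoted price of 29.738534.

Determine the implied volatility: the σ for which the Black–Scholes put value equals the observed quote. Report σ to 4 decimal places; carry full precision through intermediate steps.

sigma = 0.1118

At σ = 0.1118 the Black–Scholes value reproduces the quote:
σ√T = 0.1118·√2.9009 = 0.190418
d₁ = (ln(S/K) + (r−q+σ²/2)T) / (σ√T) = (ln(125.8/143.59) + (0.0081−0.0404+0.1118²/2)·2.9009) / 0.190418 = (-0.132269 − 0.075570) / 0.190418 = -1.091484
d₂ = d₁ − σ√T = -1.091484 − 0.190418 = -1.281902
e^{−rT} = 0.976777
e^{−qT} = 0.889411
N(−d₁) = 0.862470,  N(−d₂) = 0.900061
V = K·e^{−rT}·N(−d₂) − S·e^{−qT}·N(−d₁) = 126.238437 − 96.499902 = 29.738534 (equal to the quote); since ∂V/∂σ > 0 for all σ, the implied volatility is unique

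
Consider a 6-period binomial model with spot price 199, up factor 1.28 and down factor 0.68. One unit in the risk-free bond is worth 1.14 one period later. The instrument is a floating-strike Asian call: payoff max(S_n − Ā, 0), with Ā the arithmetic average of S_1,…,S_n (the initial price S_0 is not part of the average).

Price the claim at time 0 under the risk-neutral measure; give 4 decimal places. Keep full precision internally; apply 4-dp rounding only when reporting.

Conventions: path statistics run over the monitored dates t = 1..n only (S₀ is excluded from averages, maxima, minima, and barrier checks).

Set p* = 0.7667 (from d < R < u); the path-dependent value is the discounted p*-expectation over all price paths.
Enumerate all 2^6 = 64 price paths (U = up ×1.28, D = down ×0.68); each path with k up-moves has probability p*^k·(1−p*)^(6−k).
DDDDDD: Ā=63.5111, payoff=0.0000, prob=0.000161
UDDDDD: Ā=119.5502, payoff=0.0000, prob=0.000530
DUDDDD: Ā=99.6502, payoff=0.0000, prob=0.000530
UUDDDD: Ā=187.5769, payoff=0.0000, prob=0.001742
DDUDDD: Ā=86.1182, payoff=0.0000, prob=0.000530
UDUDDD: Ā=162.1049, payoff=0.0000, prob=0.001742
DUUDDD: Ā=142.2049, payoff=0.0000, prob=0.001742
UUUDDD: Ā=267.6799, payoff=0.0000, prob=0.005725
DDDUDD: Ā=76.9165, payoff=0.0000, prob=0.000530
UDDUDD: Ā=144.7840, payoff=0.0000, prob=0.001742
DUDUDD: Ā=124.8840, payoff=0.0000, prob=0.001742
UUDUDD: Ā=235.0757, payoff=0.0000, prob=0.005725
DDUUDD: Ā=111.3520, payoff=0.0000, prob=0.001742
UDUUDD: Ā=209.6037, payoff=0.0000, prob=0.005725
DUUUDD: Ā=189.7037, payoff=0.0000, prob=0.005725
UUUUDD: Ā=357.0894, payoff=0.0000, prob=0.018810
DDDDUD: Ā=70.6593, payoff=0.0000, prob=0.000530
UDDDUD: Ā=133.0057, payoff=0.0000, prob=0.001742
DUDDUD: Ā=113.1057, payoff=0.0000, prob=0.001742
UUDDUD: Ā=212.9049, payoff=0.0000, prob=0.005725
DDUDUD: Ā=99.5737, payoff=0.0000, prob=0.001742
UDUDUD: Ā=187.4329, payoff=0.0000, prob=0.005725
DUUDUD: Ā=167.5329, payoff=0.0000, prob=0.005725
UUUDUD: Ā=315.3560, payoff=0.0000, prob=0.018810
DDDUUD: Ā=90.3720, payoff=0.0000, prob=0.001742
UDDUUD: Ā=170.1119, payoff=0.0000, prob=0.005725
DUDUUD: Ā=150.2119, payoff=0.0000, prob=0.005725
UUDUUD: Ā=282.7519, payoff=0.0000, prob=0.018810
DDUUUD: Ā=136.6799, payoff=0.0000, prob=0.005725
UDUUUD: Ā=257.2799, payoff=0.0000, prob=0.018810
DUUUUD: Ā=237.3799, payoff=9.6280, prob=0.018810
UUUUUD: Ā=446.8327, payoff=18.1233, prob=0.061803
DDDDDU: Ā=66.4044, payoff=0.0000, prob=0.000530
UDDDDU: Ā=124.9965, payoff=0.0000, prob=0.001742
DUDDDU: Ā=105.0965, payoff=0.0000, prob=0.001742
UUDDDU: Ā=197.8287, payoff=0.0000, prob=0.005725
DDUDDU: Ā=91.5645, payoff=0.0000, prob=0.001742
UDUDDU: Ā=172.3567, payoff=0.0000, prob=0.005725
DUUDDU: Ā=152.4567, payoff=0.0000, prob=0.005725
UUUDDU: Ā=286.9774, payoff=0.0000, prob=0.018810
DDDUDU: Ā=82.3628, payoff=0.0000, prob=0.001742
UDDUDU: Ā=155.0358, payoff=0.0000, prob=0.005725
DUDUDU: Ā=135.1358, payoff=0.0000, prob=0.005725
UUDUDU: Ā=254.3732, payoff=0.0000, prob=0.018810
DDUUDU: Ā=121.6038, payoff=9.6192, prob=0.005725
UDUUDU: Ā=228.9012, payoff=18.1067, prob=0.018810
DUUUDU: Ā=209.0012, payoff=38.0067, prob=0.018810
UUUUDU: Ā=393.4140, payoff=71.5419, prob=0.061803
DDDDUU: Ā=76.1056, payoff=0.0000, prob=0.001742
UDDDUU: Ā=143.2575, payoff=0.0000, prob=0.005725
DUDDUU: Ā=123.3575, payoff=7.8654, prob=0.005725
UUDDUU: Ā=232.2024, payoff=14.8055, prob=0.018810
DDUDUU: Ā=109.8255, payoff=21.3974, prob=0.005725
UDUDUU: Ā=206.7304, payoff=40.2775, prob=0.018810
DUUDUU: Ā=186.8304, payoff=60.1775, prob=0.018810
UUUDUU: Ā=351.6807, payoff=113.2753, prob=0.061803
DDDUUU: Ā=100.6238, payoff=30.5992, prob=0.005725
UDDUUU: Ā=189.4094, payoff=57.5984, prob=0.018810
DUDUUU: Ā=169.5094, payoff=77.4984, prob=0.018810
UUDUUU: Ā=319.0766, payoff=145.8794, prob=0.061803
DDUUUU: Ā=155.9774, payoff=91.0304, prob=0.018810
UDUUUU: Ā=293.6046, payoff=171.3514, prob=0.061803
DUUUUU: Ā=273.7046, payoff=191.2514, prob=0.061803
UUUUUU: Ā=515.2086, payoff=360.0027, prob=0.203067
Price = Σ prob·payoff / R^6 = 125.128459 / 2.194973 = 57.0068

price = 57.0068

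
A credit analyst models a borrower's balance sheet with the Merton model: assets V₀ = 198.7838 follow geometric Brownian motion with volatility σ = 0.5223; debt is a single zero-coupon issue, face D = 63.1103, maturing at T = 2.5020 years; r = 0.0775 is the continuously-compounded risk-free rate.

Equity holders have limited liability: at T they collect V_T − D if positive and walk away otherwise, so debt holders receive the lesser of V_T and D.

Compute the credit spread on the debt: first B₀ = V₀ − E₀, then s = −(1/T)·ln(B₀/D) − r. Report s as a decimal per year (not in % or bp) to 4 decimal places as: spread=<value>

Work the structural quantities from V₀ = 198.7838 against face 63.1103:
d₁ = [ln(V₀/D) + (r + σ²/2)T] / (σ√T)
   = [ln(198.7838/63.1103) + (0.0775 + 0.5·0.5223²)·2.5020] / (0.5223·√2.5020)
   = [1.147334 + 0.535174] / 0.826159 = 2.036543
d₂ = d₁ − σ√T = 2.036543 − 0.826159 = 1.210384
N(d₁) = 0.979152,  N(d₂) = 0.886934,  e^(−rT) = 0.823736
E₀ = V₀·N(d₁) − D·e^(−rT)·N(d₂)
   = 198.7838·0.979152 − 63.1103·0.823736·0.886934 = 148.531199
B₀ = V₀ − E₀ = 198.7838 − 148.531199 = 50.252601
spread = −(1/T)·ln(B₀/D) − r = −(1/2.5020)·ln(50.252601/63.1103) − 0.0775 = 0.01355583

spread=0.0136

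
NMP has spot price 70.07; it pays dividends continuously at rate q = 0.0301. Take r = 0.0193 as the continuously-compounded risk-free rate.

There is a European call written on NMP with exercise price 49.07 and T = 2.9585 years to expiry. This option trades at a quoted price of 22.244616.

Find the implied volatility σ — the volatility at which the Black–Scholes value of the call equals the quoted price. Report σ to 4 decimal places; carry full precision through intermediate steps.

At σ = 0.3015 the Black–Scholes value reproduces the quote:
σ√T = 0.3015·√2.9585 = 0.518589
d₁ = (ln(S/K) + (r−q+σ²/2)T) / (σ√T) = (ln(70.07/49.07) + (0.0193−0.0301+0.3015²/2)·2.9585) / 0.518589 = (0.356247 + 0.102515) / 0.518589 = 0.884636
d₂ = d₁ − σ√T = 0.884636 − 0.518589 = 0.366047
e^{−rT} = 0.944501
e^{−qT} = 0.914799
N(d₁) = 0.811823,  N(d₂) = 0.642835
V = S·e^{−qT}·N(d₁) − K·e^{−rT}·N(d₂) = 52.037861 − 29.793245 = 22.244616 (equal to the quote); since ∂V/∂σ > 0 for all σ, the implied volatility is unique

sigma = 0.3015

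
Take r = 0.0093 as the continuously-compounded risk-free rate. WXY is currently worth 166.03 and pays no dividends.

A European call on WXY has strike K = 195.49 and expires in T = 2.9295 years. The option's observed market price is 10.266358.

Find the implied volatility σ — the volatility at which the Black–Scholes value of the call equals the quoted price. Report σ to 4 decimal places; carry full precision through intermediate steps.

sigma = 0.1660

At σ = 0.1660 the Black–Scholes value reproduces the quote:
σ√T = 0.166·√2.9295 = 0.284122
d₁ = (ln(S/K) + (r+σ²/2)T) / (σ√T) = (ln(166.03/195.49) + (0.0093+0.166²/2)·2.9295) / 0.284122 = (-0.163341 + 0.067607) / 0.284122 = -0.336946
d₂ = d₁ − σ√T = -0.336946 − 0.284122 = -0.621068
e^{−rT} = 0.973123
N(d₁) = 0.368079,  N(d₂) = 0.267277
V = S·N(d₁) − K·e^{−rT}·N(d₂) = 61.112131 − 50.845773 = 10.266358 (matching the quote); vega is positive throughout, so no other σ reproduces this price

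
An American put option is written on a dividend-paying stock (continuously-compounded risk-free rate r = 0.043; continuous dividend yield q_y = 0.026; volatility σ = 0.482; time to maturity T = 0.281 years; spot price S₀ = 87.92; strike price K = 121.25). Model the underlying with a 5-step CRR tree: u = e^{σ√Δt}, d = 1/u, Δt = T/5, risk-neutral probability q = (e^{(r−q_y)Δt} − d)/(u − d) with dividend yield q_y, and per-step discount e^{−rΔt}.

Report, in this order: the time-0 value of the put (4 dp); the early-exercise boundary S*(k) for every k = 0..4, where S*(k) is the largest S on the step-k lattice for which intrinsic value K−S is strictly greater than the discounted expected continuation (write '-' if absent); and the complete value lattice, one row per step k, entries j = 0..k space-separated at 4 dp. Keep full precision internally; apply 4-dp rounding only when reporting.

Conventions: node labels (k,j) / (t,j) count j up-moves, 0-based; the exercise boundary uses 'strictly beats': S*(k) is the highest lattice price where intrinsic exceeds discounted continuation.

Δt=0.05620, u=1.12105, d=0.89202, q=0.47564, disc=e^(-rΔt)=0.99759
k=5 terminal: V=max(K-S,0) → 71.5950 58.8459 42.8235 22.6873 0.0000 0.0000
k=4: j=0 S=55.6658 intr=65.5842 cont=65.3729 V=65.5842[EX]; j=1 S=69.9581 intr=51.2919 cont=51.1014 V=51.2919[EX]; j=2 S=87.9200 intr=33.3300 cont=33.1657 V=33.3300[EX]; j=3 S=110.4937 intr=10.7563 cont=11.8676 V=11.8676[hold]; j=4 S=138.8632 intr=0.0000 cont=0.0000 V=0.0000[hold]  S*(4)=87.9200
k=3: j=0 S=62.4041 intr=58.8459 cont=58.6444 V=58.8459[EX]; j=1 S=78.4265 intr=42.8235 cont=42.6454 V=42.8235[EX]; j=2 S=98.5627 intr=22.6873 cont=23.0659 V=23.0659[hold]; j=3 S=123.8689 intr=0.0000 cont=6.2079 V=6.2079[hold]  S*(3)=78.4265
k=2: j=0 S=69.9581 intr=51.2919 cont=51.1014 V=51.2919[EX]; j=1 S=87.9200 intr=33.3300 cont=33.3453 V=33.3453[hold]; j=2 S=110.4937 intr=10.7563 cont=15.0113 V=15.0113[hold]  S*(2)=69.9581
k=1: j=0 S=78.4265 intr=42.8235 cont=42.6526 V=42.8235[EX]; j=1 S=98.5627 intr=22.6873 cont=24.5655 V=24.5655[hold]  S*(1)=78.4265
k=0: j=0 S=87.9200 intr=33.3300 cont=34.0569 V=34.0569[hold]  S*(0)=-

price = 34.0569
boundary = - 78.4265 69.9581 78.4265 87.9200
tree:
34.0569
42.8235 24.5655
51.2919 33.3453 15.0113
58.8459 42.8235 23.0659 6.2079
65.5842 51.2919 33.3300 11.8676 0.0000
71.5950 58.8459 42.8235 22.6873 0.0000 0.0000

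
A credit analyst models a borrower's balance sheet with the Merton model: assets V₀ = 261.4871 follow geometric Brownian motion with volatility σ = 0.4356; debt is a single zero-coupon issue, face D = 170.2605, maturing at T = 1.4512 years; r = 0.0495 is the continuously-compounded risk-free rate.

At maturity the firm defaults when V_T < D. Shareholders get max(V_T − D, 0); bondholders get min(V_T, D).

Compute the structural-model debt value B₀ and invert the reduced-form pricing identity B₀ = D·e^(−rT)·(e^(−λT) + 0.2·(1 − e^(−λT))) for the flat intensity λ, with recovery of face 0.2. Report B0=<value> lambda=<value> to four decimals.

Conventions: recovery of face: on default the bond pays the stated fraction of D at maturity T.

Equity is a call on the firm's assets struck at D = 170.2605:
d₁ = [ln(V₀/D) + (r + σ²/2)T] / (σ√T)
   = [ln(261.4871/170.2605) + (0.0495 + 0.5·0.4356²)·1.4512] / (0.4356·√1.4512)
   = [0.429055 + 0.209515] / 0.524749 = 1.216907
d₂ = d₁ − σ√T = 1.216907 − 0.524749 = 0.692158
N(d₁) = 0.888180,  N(d₂) = 0.755581,  e^(−rT) = 0.930685
E₀ = V₀·N(d₁) − D·e^(−rT)·N(d₂)
   = 261.4871·0.888180 − 170.2605·0.930685·0.755581 = 112.519137
B₀ = V₀ − E₀ = 261.4871 − 112.519137 = 148.967963
e^(−λT) = (B₀·e^(rT)/D − 0.2)/(1 − 0.2) = (148.9680·1.074477/170.2605 − 0.2)/0.8 = 0.92513126
λ = −ln(0.92513126)/1.4512 = 0.053624

B0=148.9680 lambda=0.0536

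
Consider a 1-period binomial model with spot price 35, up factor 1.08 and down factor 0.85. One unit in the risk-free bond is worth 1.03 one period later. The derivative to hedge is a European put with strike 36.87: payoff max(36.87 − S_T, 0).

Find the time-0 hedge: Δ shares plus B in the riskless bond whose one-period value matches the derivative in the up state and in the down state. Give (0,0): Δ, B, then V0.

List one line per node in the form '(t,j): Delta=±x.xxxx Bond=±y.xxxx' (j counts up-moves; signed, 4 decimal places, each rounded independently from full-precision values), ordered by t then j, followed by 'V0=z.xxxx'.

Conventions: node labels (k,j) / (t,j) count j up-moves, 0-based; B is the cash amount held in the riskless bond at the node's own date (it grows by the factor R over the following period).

Risk-neutral probability p* = (R−d)/(u−d) = (1.03−0.85)/(1.08−0.85) = 0.7826.
Payoffs at expiry: V(1,0)=7.1200, V(1,1)=0.0000
Node (0,0) S=35.0000: V=(p*·0.0000+(1−p*)·7.1200)/1.03=1.5027; Δ=(0.0000−7.1200)/(37.8000−29.7500)=-0.8845; B=V−Δ·S=32.4593
As a check, the time-0 holding Δ(0,0)·S0 + B(0,0) comes to 1.5027 — exactly V0.

(0,0): Delta=-0.8845 Bond=32.4593
V0=1.5027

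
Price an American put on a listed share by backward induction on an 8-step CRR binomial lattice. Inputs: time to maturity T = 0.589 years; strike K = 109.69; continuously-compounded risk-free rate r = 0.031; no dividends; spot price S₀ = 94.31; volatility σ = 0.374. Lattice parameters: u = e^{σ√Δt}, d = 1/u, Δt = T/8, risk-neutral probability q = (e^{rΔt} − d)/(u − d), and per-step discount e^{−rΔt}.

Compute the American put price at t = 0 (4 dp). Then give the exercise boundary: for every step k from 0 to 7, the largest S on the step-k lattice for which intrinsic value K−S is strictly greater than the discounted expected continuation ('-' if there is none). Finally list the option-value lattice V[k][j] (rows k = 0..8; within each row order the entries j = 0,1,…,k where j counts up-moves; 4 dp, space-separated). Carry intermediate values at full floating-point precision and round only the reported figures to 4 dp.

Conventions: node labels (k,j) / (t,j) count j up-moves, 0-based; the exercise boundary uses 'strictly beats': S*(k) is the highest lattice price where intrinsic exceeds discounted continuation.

price = 19.9395
boundary = - - - 69.5569 76.9861 69.5569 76.9861 85.2089
tree:
19.9395
26.0242 13.5952
32.8784 18.8944 8.0522
40.1331 25.3569 12.1454 3.7592
46.8455 32.7039 17.7026 6.3226 1.0647
52.9101 40.1331 24.7166 10.3645 2.0756 0.0000
58.3894 46.8455 32.7039 16.3817 4.0466 0.0000 0.0000
63.3400 52.9101 40.1331 24.4811 7.8890 0.0000 0.0000 0.0000
67.8129 58.3894 46.8455 32.7039 15.3800 0.0000 0.0000 0.0000 0.0000

Δt=0.07362  u=1.10681  d=0.90350  q=0.48589  discount=0.99772
step 8 (expiry): payoffs max(K−S,0) = 67.8129 58.3894 46.8455 32.7039 15.3800 0.0000 0.0000 0.0000 0.0000
step 7: (k=7,j=0): S=46.3500, K−S=63.3400, hold=63.0899 ⇒ V=63.3400 exercise | (k=7,j=1): S=56.7799, K−S=52.9101, hold=52.6600 ⇒ V=52.9101 exercise | (k=7,j=2): S=69.5569, K−S=40.1331, hold=39.8831 ⇒ V=40.1331 exercise | (k=7,j=3): S=85.2089, K−S=24.4811, hold=24.2310 ⇒ V=24.4811 exercise | (k=7,j=4): S=104.3831, K−S=5.3069, hold=7.8890 ⇒ V=7.8890 continue | (k=7,j=5): S=127.8720, K−S=0.0000, hold=0.0000 ⇒ V=0.0000 continue | (k=7,j=6): S=156.6465, K−S=0.0000, hold=0.0000 ⇒ V=0.0000 continue | (k=7,j=7): S=191.8960, K−S=0.0000, hold=0.0000 ⇒ V=0.0000 continue  boundary S*=85.2089
step 6: (k=6,j=0): S=51.3006, K−S=58.3894, hold=58.1394 ⇒ V=58.3894 exercise | (k=6,j=1): S=62.8445, K−S=46.8455, hold=46.5954 ⇒ V=46.8455 exercise | (k=6,j=2): S=76.9861, K−S=32.7039, hold=32.4538 ⇒ V=32.7039 exercise | (k=6,j=3): S=94.3100, K−S=15.3800, hold=16.3817 ⇒ V=16.3817 continue | (k=6,j=4): S=115.5322, K−S=0.0000, hold=4.0466 ⇒ V=4.0466 continue | (k=6,j=5): S=141.5299, K−S=0.0000, hold=0.0000 ⇒ V=0.0000 continue | (k=6,j=6): S=173.3777, K−S=0.0000, hold=0.0000 ⇒ V=0.0000 continue  boundary S*=76.9861
step 5: (k=5,j=0): S=56.7799, K−S=52.9101, hold=52.6600 ⇒ V=52.9101 exercise | (k=5,j=1): S=69.5569, K−S=40.1331, hold=39.8831 ⇒ V=40.1331 exercise | (k=5,j=2): S=85.2089, K−S=24.4811, hold=24.7166 ⇒ V=24.7166 continue | (k=5,j=3): S=104.3831, K−S=5.3069, hold=10.3645 ⇒ V=10.3645 continue | (k=5,j=4): S=127.8720, K−S=0.0000, hold=2.0756 ⇒ V=2.0756 continue | (k=5,j=5): S=156.6465, K−S=0.0000, hold=0.0000 ⇒ V=0.0000 continue  boundary S*=69.5569
step 4: (k=4,j=0): S=62.8445, K−S=46.8455, hold=46.5954 ⇒ V=46.8455 exercise | (k=4,j=1): S=76.9861, K−S=32.7039, hold=32.5680 ⇒ V=32.7039 exercise | (k=4,j=2): S=94.3100, K−S=15.3800, hold=17.7026 ⇒ V=17.7026 continue | (k=4,j=3): S=115.5322, K−S=0.0000, hold=6.3226 ⇒ V=6.3226 continue | (k=4,j=4): S=141.5299, K−S=0.0000, hold=1.0647 ⇒ V=1.0647 continue  boundary S*=76.9861
step 3: (k=3,j=0): S=69.5569, K−S=40.1331, hold=39.8831 ⇒ V=40.1331 exercise | (k=3,j=1): S=85.2089, K−S=24.4811, hold=25.3569 ⇒ V=25.3569 continue | (k=3,j=2): S=104.3831, K−S=5.3069, hold=12.1454 ⇒ V=12.1454 continue | (k=3,j=3): S=127.8720, K−S=0.0000, hold=3.7592 ⇒ V=3.7592 continue  boundary S*=69.5569
step 2: (k=2,j=0): S=76.9861, K−S=32.7039, hold=32.8784 ⇒ V=32.8784 continue | (k=2,j=1): S=94.3100, K−S=15.3800, hold=18.8944 ⇒ V=18.8944 continue | (k=2,j=2): S=115.5322, K−S=0.0000, hold=8.0522 ⇒ V=8.0522 continue  boundary S*=-
step 1: (k=1,j=0): S=85.2089, K−S=24.4811, hold=26.0242 ⇒ V=26.0242 continue | (k=1,j=1): S=104.3831, K−S=5.3069, hold=13.5952 ⇒ V=13.5952 continue  boundary S*=-
step 0: (k=0,j=0): S=94.3100, K−S=15.3800, hold=19.9395 ⇒ V=19.9395 continue  boundary S*=-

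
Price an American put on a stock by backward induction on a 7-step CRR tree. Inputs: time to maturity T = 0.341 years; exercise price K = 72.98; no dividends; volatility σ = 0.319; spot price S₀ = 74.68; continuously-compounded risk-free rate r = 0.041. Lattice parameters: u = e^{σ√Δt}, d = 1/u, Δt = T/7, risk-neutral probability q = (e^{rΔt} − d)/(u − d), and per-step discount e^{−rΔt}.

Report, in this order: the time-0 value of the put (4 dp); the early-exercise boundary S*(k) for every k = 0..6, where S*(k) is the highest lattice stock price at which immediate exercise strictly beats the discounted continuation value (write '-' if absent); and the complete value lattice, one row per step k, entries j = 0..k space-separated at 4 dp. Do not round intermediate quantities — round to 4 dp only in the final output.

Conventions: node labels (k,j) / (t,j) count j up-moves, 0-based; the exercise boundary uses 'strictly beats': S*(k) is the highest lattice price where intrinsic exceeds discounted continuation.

price = 4.4335
boundary = - - - - 56.3500 60.4605 64.8708
tree:
4.4335
6.5062 2.3503
9.2531 3.7477 0.9432
12.6795 5.8170 1.6651 0.2152
16.6300 8.7257 2.8918 0.4283 0.0000
20.4610 12.5195 4.9150 0.8524 0.0000 0.0000
24.0316 16.6300 8.1092 1.6967 0.0000 0.0000 0.0000
27.3594 20.4610 12.5195 3.3772 0.0000 0.0000 0.0000 0.0000

Δt=0.04871  u=1.07295  d=0.93201  q=0.49659  discount=0.99800
step 7 (expiry): payoffs max(K−S,0) = 27.3594 20.4610 12.5195 3.3772 0.0000 0.0000 0.0000 0.0000
step 6: (k=6,j=0): S=48.9484, K−S=24.0316, hold=23.8859 ⇒ V=24.0316 exercise | (k=6,j=1): S=56.3500, K−S=16.6300, hold=16.4844 ⇒ V=16.6300 exercise | (k=6,j=2): S=64.8708, K−S=8.1092, hold=7.9636 ⇒ V=8.1092 exercise | (k=6,j=3): S=74.6800, K−S=0.0000, hold=1.6967 ⇒ V=1.6967 continue | (k=6,j=4): S=85.9725, K−S=0.0000, hold=0.0000 ⇒ V=0.0000 continue | (k=6,j=5): S=98.9725, K−S=0.0000, hold=0.0000 ⇒ V=0.0000 continue | (k=6,j=6): S=113.9383, K−S=0.0000, hold=0.0000 ⇒ V=0.0000 continue  boundary S*=64.8708
step 5: (k=5,j=0): S=52.5190, K−S=20.4610, hold=20.3154 ⇒ V=20.4610 exercise | (k=5,j=1): S=60.4605, K−S=12.5195, hold=12.3739 ⇒ V=12.5195 exercise | (k=5,j=2): S=69.6028, K−S=3.3772, hold=4.9150 ⇒ V=4.9150 continue | (k=5,j=3): S=80.1276, K−S=0.0000, hold=0.8524 ⇒ V=0.8524 continue | (k=5,j=4): S=92.2438, K−S=0.0000, hold=0.0000 ⇒ V=0.0000 continue | (k=5,j=5): S=106.1921, K−S=0.0000, hold=0.0000 ⇒ V=0.0000 continue  boundary S*=60.4605
step 4: (k=4,j=0): S=56.3500, K−S=16.6300, hold=16.4844 ⇒ V=16.6300 exercise | (k=4,j=1): S=64.8708, K−S=8.1092, hold=8.7257 ⇒ V=8.7257 continue | (k=4,j=2): S=74.6800, K−S=0.0000, hold=2.8918 ⇒ V=2.8918 continue | (k=4,j=3): S=85.9725, K−S=0.0000, hold=0.4283 ⇒ V=0.4283 continue | (k=4,j=4): S=98.9725, K−S=0.0000, hold=0.0000 ⇒ V=0.0000 continue  boundary S*=56.3500
step 3: (k=3,j=0): S=60.4605, K−S=12.5195, hold=12.6795 ⇒ V=12.6795 continue | (k=3,j=1): S=69.6028, K−S=3.3772, hold=5.8170 ⇒ V=5.8170 continue | (k=3,j=2): S=80.1276, K−S=0.0000, hold=1.6651 ⇒ V=1.6651 continue | (k=3,j=3): S=92.2438, K−S=0.0000, hold=0.2152 ⇒ V=0.2152 continue  boundary S*=-
step 2: (k=2,j=0): S=64.8708, K−S=8.1092, hold=9.2531 ⇒ V=9.2531 continue | (k=2,j=1): S=74.6800, K−S=0.0000, hold=3.7477 ⇒ V=3.7477 continue | (k=2,j=2): S=85.9725, K−S=0.0000, hold=0.9432 ⇒ V=0.9432 continue  boundary S*=-
step 1: (k=1,j=0): S=69.6028, K−S=3.3772, hold=6.5062 ⇒ V=6.5062 continue | (k=1,j=1): S=80.1276, K−S=0.0000, hold=2.3503 ⇒ V=2.3503 continue  boundary S*=-
step 0: (k=0,j=0): S=74.6800, K−S=0.0000, hold=4.4335 ⇒ V=4.4335 continue  boundary S*=-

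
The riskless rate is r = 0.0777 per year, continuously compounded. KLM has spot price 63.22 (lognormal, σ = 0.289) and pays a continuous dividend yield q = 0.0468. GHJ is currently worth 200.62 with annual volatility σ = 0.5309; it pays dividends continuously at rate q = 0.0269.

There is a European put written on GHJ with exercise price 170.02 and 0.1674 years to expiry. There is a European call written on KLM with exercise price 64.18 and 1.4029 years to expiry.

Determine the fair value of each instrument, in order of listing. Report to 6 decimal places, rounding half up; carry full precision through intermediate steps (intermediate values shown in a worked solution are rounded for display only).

price(GHJ put K=170.02) = 4.754889
price(KLM call K=64.18) = 8.785352

[GHJ put K=170.02]
σ√T = 0.5309·√0.1674 = 0.217215
d₁ = (ln(S/K) + (r−q+σ²/2)T) / (σ√T) = (ln(200.62/170.02) + (0.0777−0.0269+0.5309²/2)·0.1674) / 0.217215 = (0.165496 + 0.032095) / 0.217215 = 0.909658
d₂ = d₁ − σ√T = 0.909658 − 0.217215 = 0.692443
e^{−rT} = 0.987077
e^{−qT} = 0.995507
N(−d₁) = 0.181501,  N(−d₂) = 0.244330
price = K·e^{−rT}·N(−d₂) − S·e^{−qT}·N(−d₁) = 41.004108 − 36.249218 = 4.754889
[KLM call K=64.18]
σ√T = 0.289·√1.4029 = 0.342303
d₁ = (ln(S/K) + (r−q+σ²/2)T) / (σ√T) = (ln(63.22/64.18) + (0.0777−0.0468+0.289²/2)·1.4029) / 0.342303 = (-0.015071 + 0.101935) / 0.342303 = 0.253765
d₂ = d₁ − σ√T = 0.253765 − 0.342303 = -0.088539
e^{−rT} = 0.896726
e^{−qT} = 0.936453
N(d₁) = 0.600161,  N(d₂) = 0.464724
price = S·e^{−qT}·N(d₁) − K·e^{−rT}·N(d₂) = 35.531092 − 26.745740 = 8.785352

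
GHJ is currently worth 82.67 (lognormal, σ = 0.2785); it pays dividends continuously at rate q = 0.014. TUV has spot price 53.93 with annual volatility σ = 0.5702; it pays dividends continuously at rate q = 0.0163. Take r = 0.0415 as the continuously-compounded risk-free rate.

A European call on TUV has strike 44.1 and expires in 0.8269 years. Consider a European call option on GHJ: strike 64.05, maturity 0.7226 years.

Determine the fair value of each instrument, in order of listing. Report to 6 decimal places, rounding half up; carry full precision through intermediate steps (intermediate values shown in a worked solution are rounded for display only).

price(TUV call K=44.1) = 15.959580
price(GHJ call K=64.05) = 20.699112

[TUV call K=44.1]
σ√T = 0.5702·√0.8269 = 0.518506
d₁ = (ln(S/K) + (r−q+σ²/2)T) / (σ√T) = (ln(53.93/44.1) + (0.0415−0.0163+0.5702²/2)·0.8269) / 0.518506 = (0.201227 + 0.155262) / 0.518506 = 0.687532
d₂ = d₁ − σ√T = 0.687532 − 0.518506 = 0.169026
e^{−rT} = 0.966266
e^{−qT} = 0.986612
N(d₁) = 0.754126,  N(d₂) = 0.567112
price = S·e^{−qT}·N(d₁) − K·e^{−rT}·N(d₂) = 40.125529 − 24.165949 = 15.959580
[GHJ call K=64.05]
σ√T = 0.2785·√0.7226 = 0.236741
d₁ = (ln(S/K) + (r−q+σ²/2)T) / (σ√T) = (ln(82.67/64.05) + (0.0415−0.014+0.2785²/2)·0.7226) / 0.236741 = (0.255193 + 0.047895) / 0.236741 = 1.280247
d₂ = d₁ − σ√T = 1.280247 − 0.236741 = 1.043506
e^{−rT} = 0.970457
e^{−qT} = 0.989935
N(d₁) = 0.899771,  N(d₂) = 0.851643
price = S·e^{−qT}·N(d₁) − K·e^{−rT}·N(d₂) = 73.635354 − 52.936243 = 20.699112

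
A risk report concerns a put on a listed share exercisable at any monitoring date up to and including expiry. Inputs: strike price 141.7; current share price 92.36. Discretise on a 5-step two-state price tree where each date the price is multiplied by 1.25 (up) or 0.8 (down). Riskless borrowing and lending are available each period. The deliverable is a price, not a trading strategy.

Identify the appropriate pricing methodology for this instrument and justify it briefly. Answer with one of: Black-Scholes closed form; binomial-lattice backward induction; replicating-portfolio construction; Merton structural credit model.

Key observation: the exercise right at every one of the 5 steps is what matters: each node needs max(141.7 − S, continuation), which only the stepwise tree valuation starting from spot 92.36 delivers.

framework: binomial-lattice backward induction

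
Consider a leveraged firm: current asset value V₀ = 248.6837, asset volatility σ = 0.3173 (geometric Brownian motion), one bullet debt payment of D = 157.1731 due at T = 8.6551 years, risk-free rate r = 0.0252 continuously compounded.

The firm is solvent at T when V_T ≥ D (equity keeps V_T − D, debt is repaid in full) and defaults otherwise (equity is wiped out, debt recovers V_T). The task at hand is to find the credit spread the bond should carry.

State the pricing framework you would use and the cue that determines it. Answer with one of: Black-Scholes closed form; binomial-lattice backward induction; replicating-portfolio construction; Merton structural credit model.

Key observation: a levered firm with one bullet debt due at 8.6551 years is the canonical structural-credit setup: equity is a call on the firm's assets struck at the face value.

framework: Merton structural credit model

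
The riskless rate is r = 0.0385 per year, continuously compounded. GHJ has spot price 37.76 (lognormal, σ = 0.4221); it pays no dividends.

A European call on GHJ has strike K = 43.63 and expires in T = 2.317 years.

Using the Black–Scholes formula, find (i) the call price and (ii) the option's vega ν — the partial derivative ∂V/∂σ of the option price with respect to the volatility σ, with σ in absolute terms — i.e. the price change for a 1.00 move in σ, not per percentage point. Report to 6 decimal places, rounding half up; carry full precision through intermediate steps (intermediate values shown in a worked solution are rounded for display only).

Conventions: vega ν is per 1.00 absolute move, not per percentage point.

price = 8.746980
ν = 22.304509

σ√T = 0.4221·√2.317 = 0.642508
d₁ = (ln(S/K) + (r+σ²/2)T) / (σ√T) = (ln(37.76/43.63) + (0.0385+0.4221²/2)·2.317) / 0.642508 = (-0.144495 + 0.295613) / 0.642508 = 0.235200
d₂ = d₁ − σ√T = 0.235200 − 0.642508 = -0.407308
e^{−rT} = 0.914659
N(d₁) = 0.592973,  N(d₂) = 0.341891
Call price V = S·N(d₁) − K·e^{−rT}·N(d₂) = 22.390673 − 13.643693 = 8.746980
φ(d₁) = (1/√(2π))·e^{−d₁²/2} = 0.388059
ν = S·φ(d₁)·√T = 22.304509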